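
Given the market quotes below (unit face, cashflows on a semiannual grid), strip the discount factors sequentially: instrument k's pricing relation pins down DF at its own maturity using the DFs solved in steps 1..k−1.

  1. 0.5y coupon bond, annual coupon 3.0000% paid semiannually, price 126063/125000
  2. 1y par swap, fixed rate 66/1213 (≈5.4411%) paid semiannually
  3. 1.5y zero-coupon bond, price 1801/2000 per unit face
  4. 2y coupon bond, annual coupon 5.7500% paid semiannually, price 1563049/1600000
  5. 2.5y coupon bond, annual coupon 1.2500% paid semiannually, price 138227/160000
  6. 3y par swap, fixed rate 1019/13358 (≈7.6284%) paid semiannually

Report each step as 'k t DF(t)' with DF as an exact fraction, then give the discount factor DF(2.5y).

1 1/2 621/625
2 1 592/625
3 3/2 1801/2000
4 2 4351/5000
5 5/2 1671/2000
6 3 3981/5000
DF(2.5y) = 1671/2000 ≈ 0.835500

step 1 [0.5y] bond c/2=3/200: DF=(126063/125000 − 3/200·(0))/(1+3/200) = 621/625 ≈ 0.993600
step 2 [1y] swap r/2=33/1213: DF=(1 − 33/1213·(0.993600))/(1+33/1213) = 592/625 ≈ 0.947200
step 3 [1.5y] zero: DF = P = 1801/2000 ≈ 0.900500
step 4 [2y] bond c/2=23/800: DF=(1563049/1600000 − 23/800·(0.993600+0.947200+0.900500))/(1+23/800) = 4351/5000 ≈ 0.870200
step 5 [2.5y] bond c/2=1/160: DF=(138227/160000 − 1/160·(0.993600+0.947200+0.900500+0.870200))/(1+1/160) = 1671/2000 ≈ 0.835500
step 6 [3y] swap r/2=1019/26716: DF=(1 − 1019/26716·(0.993600+0.947200+0.900500+0.870200+0.835500))/(1+1019/26716) = 3981/5000 ≈ 0.796200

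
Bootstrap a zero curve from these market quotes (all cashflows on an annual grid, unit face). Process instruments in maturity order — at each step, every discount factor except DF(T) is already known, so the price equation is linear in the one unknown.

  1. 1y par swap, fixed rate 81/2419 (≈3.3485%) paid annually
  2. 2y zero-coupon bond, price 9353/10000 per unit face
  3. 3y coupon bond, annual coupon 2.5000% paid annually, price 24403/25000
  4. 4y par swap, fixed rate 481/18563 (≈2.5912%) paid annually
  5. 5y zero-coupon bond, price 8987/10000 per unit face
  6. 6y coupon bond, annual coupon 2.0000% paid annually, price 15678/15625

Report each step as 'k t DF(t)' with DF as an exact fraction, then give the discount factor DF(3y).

step 1 [1y] swap r/1=81/2419: DF=(1 − 81/2419·(0))/(1+81/2419) = 2419/2500 ≈ 0.967600
step 2 [2y] zero: DF = P = 9353/10000 ≈ 0.935300
step 3 [3y] bond c/1=1/40: DF=(24403/25000 − 1/40·(0.967600+0.935300))/(1+1/40) = 9059/10000 ≈ 0.905900
step 4 [4y] swap r/1=481/18563: DF=(1 − 481/18563·(0.967600+0.935300+0.905900))/(1+481/18563) = 4519/5000 ≈ 0.903800
step 5 [5y] zero: DF = P = 8987/10000 ≈ 0.898700
step 6 [6y] bond c/1=1/50: DF=(15678/15625 − 1/50·(0.967600+0.935300+0.905900+0.903800+0.898700))/(1+1/50) = 8933/10000 ≈ 0.893300

1 1 2419/2500
2 2 9353/10000
3 3 9059/10000
4 4 4519/5000
5 5 8987/10000
6 6 8933/10000
DF(3y) = 9059/10000 ≈ 0.905900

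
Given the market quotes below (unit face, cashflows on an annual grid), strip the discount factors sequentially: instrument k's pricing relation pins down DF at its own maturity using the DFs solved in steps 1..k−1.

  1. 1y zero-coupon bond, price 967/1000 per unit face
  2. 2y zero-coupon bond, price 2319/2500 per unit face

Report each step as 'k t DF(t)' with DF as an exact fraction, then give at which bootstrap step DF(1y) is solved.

step 1 [1y] zero: DF = P = 967/1000 ≈ 0.967000
step 2 [2y] zero: DF = P = 2319/2500 ≈ 0.927600

1 1 967/1000
2 2 2319/2500
DF(1y) is solved at step 1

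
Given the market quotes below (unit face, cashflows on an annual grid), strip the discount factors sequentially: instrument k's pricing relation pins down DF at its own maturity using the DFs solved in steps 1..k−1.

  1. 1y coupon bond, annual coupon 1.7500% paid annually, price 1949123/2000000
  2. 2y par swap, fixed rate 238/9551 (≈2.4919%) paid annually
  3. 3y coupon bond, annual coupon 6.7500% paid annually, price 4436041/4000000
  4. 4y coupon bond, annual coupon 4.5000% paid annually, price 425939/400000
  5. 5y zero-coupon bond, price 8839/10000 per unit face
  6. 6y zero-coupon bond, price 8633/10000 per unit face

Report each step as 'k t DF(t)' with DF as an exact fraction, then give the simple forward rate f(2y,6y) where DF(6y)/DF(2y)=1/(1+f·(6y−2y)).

1 1 4789/5000
2 2 2381/2500
3 3 9181/10000
4 4 2243/2500
5 5 8839/10000
6 6 8633/10000
f(2y,6y) = ((2381/2500)/(8633/10000) − 1)/(4) = 891/34532 ≈ 2.5802%

step 1 [1y] bond c/1=7/400: DF=(1949123/2000000 − 7/400·(0))/(1+7/400) = 4789/5000 ≈ 0.957800
step 2 [2y] swap r/1=238/9551: DF=(1 − 238/9551·(0.957800))/(1+238/9551) = 2381/2500 ≈ 0.952400
step 3 [3y] bond c/1=27/400: DF=(4436041/4000000 − 27/400·(0.957800+0.952400))/(1+27/400) = 9181/10000 ≈ 0.918100
step 4 [4y] bond c/1=9/200: DF=(425939/400000 − 9/200·(0.957800+0.952400+0.918100))/(1+9/200) = 2243/2500 ≈ 0.897200
step 5 [5y] zero: DF = P = 8839/10000 ≈ 0.883900
step 6 [6y] zero: DF = P = 8633/10000 ≈ 0.863300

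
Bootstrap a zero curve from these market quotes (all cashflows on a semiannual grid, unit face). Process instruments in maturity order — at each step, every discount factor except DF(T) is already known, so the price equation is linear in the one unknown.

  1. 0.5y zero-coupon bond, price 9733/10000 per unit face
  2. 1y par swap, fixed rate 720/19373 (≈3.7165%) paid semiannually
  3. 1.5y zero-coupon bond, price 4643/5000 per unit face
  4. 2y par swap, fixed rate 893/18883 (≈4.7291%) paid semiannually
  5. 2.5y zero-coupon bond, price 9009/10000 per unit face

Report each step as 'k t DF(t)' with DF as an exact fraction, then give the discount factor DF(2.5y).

1 1/2 9733/10000
2 1 241/250
3 3/2 4643/5000
4 2 9107/10000
5 5/2 9009/10000
DF(2.5y) = 9009/10000 ≈ 0.900900

step 1 [0.5y] zero: DF = P = 9733/10000 ≈ 0.973300
step 2 [1y] swap r/2=360/19373: DF=(1 − 360/19373·(0.973300))/(1+360/19373) = 241/250 ≈ 0.964000
step 3 [1.5y] zero: DF = P = 4643/5000 ≈ 0.928600
step 4 [2y] swap r/2=893/37766: DF=(1 − 893/37766·(0.973300+0.964000+0.928600))/(1+893/37766) = 9107/10000 ≈ 0.910700
step 5 [2.5y] zero: DF = P = 9009/10000 ≈ 0.900900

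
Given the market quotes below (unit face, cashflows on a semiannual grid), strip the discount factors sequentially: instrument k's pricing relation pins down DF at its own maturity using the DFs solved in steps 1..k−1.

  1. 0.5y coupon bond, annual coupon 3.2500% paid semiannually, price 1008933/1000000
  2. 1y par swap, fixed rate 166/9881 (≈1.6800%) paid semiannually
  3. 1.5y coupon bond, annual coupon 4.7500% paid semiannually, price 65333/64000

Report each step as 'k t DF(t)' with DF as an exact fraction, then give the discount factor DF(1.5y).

step 1 [0.5y] bond c/2=13/800: DF=(1008933/1000000 − 13/800·(0))/(1+13/800) = 1241/1250 ≈ 0.992800
step 2 [1y] swap r/2=83/9881: DF=(1 − 83/9881·(0.992800))/(1+83/9881) = 4917/5000 ≈ 0.983400
step 3 [1.5y] bond c/2=19/800: DF=(65333/64000 − 19/800·(0.992800+0.983400))/(1+19/800) = 9513/10000 ≈ 0.951300

1 1/2 1241/1250
2 1 4917/5000
3 3/2 9513/10000
DF(1.5y) = 9513/10000 ≈ 0.951300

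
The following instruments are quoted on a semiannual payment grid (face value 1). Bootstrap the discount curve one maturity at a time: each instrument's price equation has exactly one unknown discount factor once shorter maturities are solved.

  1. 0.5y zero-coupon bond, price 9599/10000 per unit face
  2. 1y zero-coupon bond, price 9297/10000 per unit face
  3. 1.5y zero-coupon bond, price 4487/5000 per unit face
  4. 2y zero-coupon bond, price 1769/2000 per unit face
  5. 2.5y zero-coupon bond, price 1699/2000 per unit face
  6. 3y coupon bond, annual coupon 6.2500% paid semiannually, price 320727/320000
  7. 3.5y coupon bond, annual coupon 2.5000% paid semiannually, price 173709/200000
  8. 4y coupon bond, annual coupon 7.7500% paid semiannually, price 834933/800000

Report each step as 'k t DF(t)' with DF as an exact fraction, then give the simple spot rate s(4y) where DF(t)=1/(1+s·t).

1 1/2 9599/10000
2 1 9297/10000
3 3/2 4487/5000
4 2 1769/2000
5 5/2 1699/2000
6 3 8349/10000
7 7/2 7917/10000
8 4 3877/5000
s(4y) = (1/(3877/5000) − 1)/(4) = 1123/15508 ≈ 7.2414%

step 1 [0.5y] zero: DF = P = 9599/10000 ≈ 0.959900
step 2 [1y] zero: DF = P = 9297/10000 ≈ 0.929700
step 3 [1.5y] zero: DF = P = 4487/5000 ≈ 0.897400
step 4 [2y] zero: DF = P = 1769/2000 ≈ 0.884500
step 5 [2.5y] zero: DF = P = 1699/2000 ≈ 0.849500
step 6 [3y] bond c/2=1/32: DF=(320727/320000 − 1/32·(0.959900+0.929700+0.897400+0.884500+0.849500))/(1+1/32) = 8349/10000 ≈ 0.834900
step 7 [3.5y] bond c/2=1/80: DF=(173709/200000 − 1/80·(0.959900+0.929700+0.897400+0.884500+0.849500+0.834900))/(1+1/80) = 7917/10000 ≈ 0.791700
step 8 [4y] bond c/2=31/800: DF=(834933/800000 − 31/800·(0.959900+0.929700+0.897400+0.884500+0.849500+0.834900+0.791700))/(1+31/800) = 3877/5000 ≈ 0.775400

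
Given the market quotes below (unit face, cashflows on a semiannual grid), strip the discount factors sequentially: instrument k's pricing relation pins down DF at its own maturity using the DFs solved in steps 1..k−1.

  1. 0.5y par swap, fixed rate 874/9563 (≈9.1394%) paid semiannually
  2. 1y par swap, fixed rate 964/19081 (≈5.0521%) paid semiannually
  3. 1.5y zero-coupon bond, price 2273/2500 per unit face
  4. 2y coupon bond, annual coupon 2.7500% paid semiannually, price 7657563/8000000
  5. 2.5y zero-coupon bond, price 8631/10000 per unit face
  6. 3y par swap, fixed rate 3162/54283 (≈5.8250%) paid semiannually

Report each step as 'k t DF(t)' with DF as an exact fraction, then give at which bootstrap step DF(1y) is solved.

step 1 [0.5y] swap r/2=437/9563: DF=(1 − 437/9563·(0))/(1+437/9563) = 9563/10000 ≈ 0.956300
step 2 [1y] swap r/2=482/19081: DF=(1 − 482/19081·(0.956300))/(1+482/19081) = 4759/5000 ≈ 0.951800
step 3 [1.5y] zero: DF = P = 2273/2500 ≈ 0.909200
step 4 [2y] bond c/2=11/800: DF=(7657563/8000000 − 11/800·(0.956300+0.951800+0.909200))/(1+11/800) = 453/500 ≈ 0.906000
step 5 [2.5y] zero: DF = P = 8631/10000 ≈ 0.863100
step 6 [3y] swap r/2=1581/54283: DF=(1 − 1581/54283·(0.956300+0.951800+0.909200+0.906000+0.863100))/(1+1581/54283) = 8419/10000 ≈ 0.841900

1 1/2 9563/10000
2 1 4759/5000
3 3/2 2273/2500
4 2 453/500
5 5/2 8631/10000
6 3 8419/10000
DF(1y) is solved at step 2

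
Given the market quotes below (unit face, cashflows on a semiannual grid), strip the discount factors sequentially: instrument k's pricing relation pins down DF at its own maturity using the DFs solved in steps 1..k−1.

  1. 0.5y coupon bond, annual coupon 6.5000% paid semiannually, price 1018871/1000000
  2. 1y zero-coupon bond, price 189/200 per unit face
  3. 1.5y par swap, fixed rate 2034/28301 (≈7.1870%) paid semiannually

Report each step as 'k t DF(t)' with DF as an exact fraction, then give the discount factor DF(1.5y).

1 1/2 2467/2500
2 1 189/200
3 3/2 8983/10000
DF(1.5y) = 8983/10000 ≈ 0.898300

step 1 [0.5y] bond c/2=13/400: DF=(1018871/1000000 − 13/400·(0))/(1+13/400) = 2467/2500 ≈ 0.986800
step 2 [1y] zero: DF = P = 189/200 ≈ 0.945000
step 3 [1.5y] swap r/2=1017/28301: DF=(1 − 1017/28301·(0.986800+0.945000))/(1+1017/28301) = 8983/10000 ≈ 0.898300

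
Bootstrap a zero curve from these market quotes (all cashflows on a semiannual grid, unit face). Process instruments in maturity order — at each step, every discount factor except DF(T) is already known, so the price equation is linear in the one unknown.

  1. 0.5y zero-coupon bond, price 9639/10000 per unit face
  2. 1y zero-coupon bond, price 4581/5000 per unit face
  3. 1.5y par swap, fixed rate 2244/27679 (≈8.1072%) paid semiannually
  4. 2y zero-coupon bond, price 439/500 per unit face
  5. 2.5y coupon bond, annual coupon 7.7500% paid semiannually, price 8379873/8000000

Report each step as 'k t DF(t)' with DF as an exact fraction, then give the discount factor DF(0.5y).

step 1 [0.5y] zero: DF = P = 9639/10000 ≈ 0.963900
step 2 [1y] zero: DF = P = 4581/5000 ≈ 0.916200
step 3 [1.5y] swap r/2=1122/27679: DF=(1 − 1122/27679·(0.963900+0.916200))/(1+1122/27679) = 4439/5000 ≈ 0.887800
step 4 [2y] zero: DF = P = 439/500 ≈ 0.878000
step 5 [2.5y] bond c/2=31/800: DF=(8379873/8000000 − 31/800·(0.963900+0.916200+0.887800+0.878000))/(1+31/800) = 2181/2500 ≈ 0.872400

1 1/2 9639/10000
2 1 4581/5000
3 3/2 4439/5000
4 2 439/500
5 5/2 2181/2500
DF(0.5y) = 9639/10000 ≈ 0.963900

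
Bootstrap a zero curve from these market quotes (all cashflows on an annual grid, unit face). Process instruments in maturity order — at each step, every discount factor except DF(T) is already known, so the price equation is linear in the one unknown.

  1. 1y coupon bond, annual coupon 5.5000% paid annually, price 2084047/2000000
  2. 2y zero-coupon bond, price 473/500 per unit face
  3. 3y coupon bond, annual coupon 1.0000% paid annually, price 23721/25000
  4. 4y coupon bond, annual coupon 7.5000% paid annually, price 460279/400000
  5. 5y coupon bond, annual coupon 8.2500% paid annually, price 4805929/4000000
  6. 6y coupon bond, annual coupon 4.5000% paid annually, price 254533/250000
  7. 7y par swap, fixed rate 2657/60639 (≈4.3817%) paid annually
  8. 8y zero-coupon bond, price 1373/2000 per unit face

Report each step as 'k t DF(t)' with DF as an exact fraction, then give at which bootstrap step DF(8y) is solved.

1 1 9877/10000
2 2 473/500
3 3 9203/10000
4 4 8713/10000
5 5 413/500
6 6 7783/10000
7 7 7343/10000
8 8 1373/2000
DF(8y) is solved at step 8

step 1 [1y] bond c/1=11/200: DF=(2084047/2000000 − 11/200·(0))/(1+11/200) = 9877/10000 ≈ 0.987700
step 2 [2y] zero: DF = P = 473/500 ≈ 0.946000
step 3 [3y] bond c/1=1/100: DF=(23721/25000 − 1/100·(0.987700+0.946000))/(1+1/100) = 9203/10000 ≈ 0.920300
step 4 [4y] bond c/1=3/40: DF=(460279/400000 − 3/40·(0.987700+0.946000+0.920300))/(1+3/40) = 8713/10000 ≈ 0.871300
step 5 [5y] bond c/1=33/400: DF=(4805929/4000000 − 33/400·(0.987700+0.946000+0.920300+0.871300))/(1+33/400) = 413/500 ≈ 0.826000
step 6 [6y] bond c/1=9/200: DF=(254533/250000 − 9/200·(0.987700+0.946000+0.920300+0.871300+0.826000))/(1+9/200) = 7783/10000 ≈ 0.778300
step 7 [7y] swap r/1=2657/60639: DF=(1 − 2657/60639·(0.987700+0.946000+0.920300+0.871300+0.826000+0.778300))/(1+2657/60639) = 7343/10000 ≈ 0.734300
step 8 [8y] zero: DF = P = 1373/2000 ≈ 0.686500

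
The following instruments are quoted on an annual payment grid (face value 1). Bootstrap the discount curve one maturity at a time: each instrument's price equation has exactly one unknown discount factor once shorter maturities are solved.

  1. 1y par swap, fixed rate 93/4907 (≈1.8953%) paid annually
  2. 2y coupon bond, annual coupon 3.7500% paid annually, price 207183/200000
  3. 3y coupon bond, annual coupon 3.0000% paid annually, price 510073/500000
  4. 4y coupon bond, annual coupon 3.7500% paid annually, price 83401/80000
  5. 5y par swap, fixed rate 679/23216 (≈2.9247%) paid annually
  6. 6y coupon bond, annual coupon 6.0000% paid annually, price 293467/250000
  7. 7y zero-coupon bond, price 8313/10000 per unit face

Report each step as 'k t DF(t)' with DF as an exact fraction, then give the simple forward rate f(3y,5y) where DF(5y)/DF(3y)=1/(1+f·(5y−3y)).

step 1 [1y] swap r/1=93/4907: DF=(1 − 93/4907·(0))/(1+93/4907) = 4907/5000 ≈ 0.981400
step 2 [2y] bond c/1=3/80: DF=(207183/200000 − 3/80·(0.981400))/(1+3/80) = 963/1000 ≈ 0.963000
step 3 [3y] bond c/1=3/100: DF=(510073/500000 − 3/100·(0.981400+0.963000))/(1+3/100) = 4669/5000 ≈ 0.933800
step 4 [4y] bond c/1=3/80: DF=(83401/80000 − 3/80·(0.981400+0.963000+0.933800))/(1+3/80) = 563/625 ≈ 0.900800
step 5 [5y] swap r/1=679/23216: DF=(1 − 679/23216·(0.981400+0.963000+0.933800+0.900800))/(1+679/23216) = 4321/5000 ≈ 0.864200
step 6 [6y] bond c/1=3/50: DF=(293467/250000 − 3/50·(0.981400+0.963000+0.933800+0.900800+0.864200))/(1+3/50) = 4223/5000 ≈ 0.844600
step 7 [7y] zero: DF = P = 8313/10000 ≈ 0.831300

1 1 4907/5000
2 2 963/1000
3 3 4669/5000
4 4 563/625
5 5 4321/5000
6 6 4223/5000
7 7 8313/10000
f(3y,5y) = ((4669/5000)/(4321/5000) − 1)/(2) = 6/149 ≈ 4.0268%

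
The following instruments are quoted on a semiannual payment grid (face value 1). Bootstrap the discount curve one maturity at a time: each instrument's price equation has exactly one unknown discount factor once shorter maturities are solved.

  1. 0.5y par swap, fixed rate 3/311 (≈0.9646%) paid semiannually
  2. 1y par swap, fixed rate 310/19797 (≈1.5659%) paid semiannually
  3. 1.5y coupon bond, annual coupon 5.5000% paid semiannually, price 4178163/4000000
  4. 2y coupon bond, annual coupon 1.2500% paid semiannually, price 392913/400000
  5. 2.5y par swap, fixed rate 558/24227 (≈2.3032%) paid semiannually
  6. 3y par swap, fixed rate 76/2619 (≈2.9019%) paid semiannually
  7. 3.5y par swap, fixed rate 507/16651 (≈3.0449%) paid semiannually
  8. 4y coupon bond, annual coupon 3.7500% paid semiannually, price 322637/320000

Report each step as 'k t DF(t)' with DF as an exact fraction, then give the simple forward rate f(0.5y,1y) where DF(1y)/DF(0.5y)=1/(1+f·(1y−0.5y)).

step 1 [0.5y] swap r/2=3/622: DF=(1 − 3/622·(0))/(1+3/622) = 622/625 ≈ 0.995200
step 2 [1y] swap r/2=155/19797: DF=(1 − 155/19797·(0.995200))/(1+155/19797) = 1969/2000 ≈ 0.984500
step 3 [1.5y] bond c/2=11/400: DF=(4178163/4000000 − 11/400·(0.995200+0.984500))/(1+11/400) = 2409/2500 ≈ 0.963600
step 4 [2y] bond c/2=1/160: DF=(392913/400000 − 1/160·(0.995200+0.984500+0.963600))/(1+1/160) = 9579/10000 ≈ 0.957900
step 5 [2.5y] swap r/2=279/24227: DF=(1 − 279/24227·(0.995200+0.984500+0.963600+0.957900))/(1+279/24227) = 4721/5000 ≈ 0.944200
step 6 [3y] swap r/2=38/2619: DF=(1 − 38/2619·(0.995200+0.984500+0.963600+0.957900+0.944200))/(1+38/2619) = 2291/2500 ≈ 0.916400
step 7 [3.5y] swap r/2=507/33302: DF=(1 − 507/33302·(0.995200+0.984500+0.963600+0.957900+0.944200+0.916400))/(1+507/33302) = 4493/5000 ≈ 0.898600
step 8 [4y] bond c/2=3/160: DF=(322637/320000 − 3/160·(0.995200+0.984500+0.963600+0.957900+0.944200+0.916400+0.898600))/(1+3/160) = 8671/10000 ≈ 0.867100

1 1/2 622/625
2 1 1969/2000
3 3/2 2409/2500
4 2 9579/10000
5 5/2 4721/5000
6 3 2291/2500
7 7/2 4493/5000
8 4 8671/10000
f(0.5y,1y) = ((622/625)/(1969/2000) − 1)/(1/2) = 214/9845 ≈ 2.1737%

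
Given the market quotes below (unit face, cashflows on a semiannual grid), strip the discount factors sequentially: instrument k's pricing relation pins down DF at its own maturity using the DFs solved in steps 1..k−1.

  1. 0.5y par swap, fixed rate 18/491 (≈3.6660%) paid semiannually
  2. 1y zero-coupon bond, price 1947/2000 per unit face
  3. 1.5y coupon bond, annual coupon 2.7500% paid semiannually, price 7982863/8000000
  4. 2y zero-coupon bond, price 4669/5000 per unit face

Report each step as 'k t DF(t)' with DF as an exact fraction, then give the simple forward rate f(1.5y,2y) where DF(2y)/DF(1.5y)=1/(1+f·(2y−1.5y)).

1 1/2 491/500
2 1 1947/2000
3 3/2 4789/5000
4 2 4669/5000
f(1.5y,2y) = ((4789/5000)/(4669/5000) − 1)/(1/2) = 240/4669 ≈ 5.1403%

step 1 [0.5y] swap r/2=9/491: DF=(1 − 9/491·(0))/(1+9/491) = 491/500 ≈ 0.982000
step 2 [1y] zero: DF = P = 1947/2000 ≈ 0.973500
step 3 [1.5y] bond c/2=11/800: DF=(7982863/8000000 − 11/800·(0.982000+0.973500))/(1+11/800) = 4789/5000 ≈ 0.957800
step 4 [2y] zero: DF = P = 4669/5000 ≈ 0.933800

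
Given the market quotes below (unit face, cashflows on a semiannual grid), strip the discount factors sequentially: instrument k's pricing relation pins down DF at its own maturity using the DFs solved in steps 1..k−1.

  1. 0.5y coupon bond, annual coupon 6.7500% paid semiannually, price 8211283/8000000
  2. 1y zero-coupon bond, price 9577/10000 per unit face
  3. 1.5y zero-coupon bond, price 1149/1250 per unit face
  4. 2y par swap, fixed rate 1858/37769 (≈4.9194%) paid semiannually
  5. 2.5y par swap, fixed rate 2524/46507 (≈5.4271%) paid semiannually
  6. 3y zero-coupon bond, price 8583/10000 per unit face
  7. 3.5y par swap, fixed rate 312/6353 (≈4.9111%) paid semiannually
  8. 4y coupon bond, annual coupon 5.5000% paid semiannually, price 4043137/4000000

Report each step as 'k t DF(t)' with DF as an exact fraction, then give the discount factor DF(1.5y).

1 1/2 9929/10000
2 1 9577/10000
3 3/2 1149/1250
4 2 9071/10000
5 5/2 4369/5000
6 3 8583/10000
7 7/2 211/250
8 4 8137/10000
DF(1.5y) = 1149/1250 ≈ 0.919200

step 1 [0.5y] bond c/2=27/800: DF=(8211283/8000000 − 27/800·(0))/(1+27/800) = 9929/10000 ≈ 0.992900
step 2 [1y] zero: DF = P = 9577/10000 ≈ 0.957700
step 3 [1.5y] zero: DF = P = 1149/1250 ≈ 0.919200
step 4 [2y] swap r/2=929/37769: DF=(1 − 929/37769·(0.992900+0.957700+0.919200))/(1+929/37769) = 9071/10000 ≈ 0.907100
step 5 [2.5y] swap r/2=1262/46507: DF=(1 − 1262/46507·(0.992900+0.957700+0.919200+0.907100))/(1+1262/46507) = 4369/5000 ≈ 0.873800
step 6 [3y] zero: DF = P = 8583/10000 ≈ 0.858300
step 7 [3.5y] swap r/2=156/6353: DF=(1 − 156/6353·(0.992900+0.957700+0.919200+0.907100+0.873800+0.858300))/(1+156/6353) = 211/250 ≈ 0.844000
step 8 [4y] bond c/2=11/400: DF=(4043137/4000000 − 11/400·(0.992900+0.957700+0.919200+0.907100+0.873800+0.858300+0.844000))/(1+11/400) = 8137/10000 ≈ 0.813700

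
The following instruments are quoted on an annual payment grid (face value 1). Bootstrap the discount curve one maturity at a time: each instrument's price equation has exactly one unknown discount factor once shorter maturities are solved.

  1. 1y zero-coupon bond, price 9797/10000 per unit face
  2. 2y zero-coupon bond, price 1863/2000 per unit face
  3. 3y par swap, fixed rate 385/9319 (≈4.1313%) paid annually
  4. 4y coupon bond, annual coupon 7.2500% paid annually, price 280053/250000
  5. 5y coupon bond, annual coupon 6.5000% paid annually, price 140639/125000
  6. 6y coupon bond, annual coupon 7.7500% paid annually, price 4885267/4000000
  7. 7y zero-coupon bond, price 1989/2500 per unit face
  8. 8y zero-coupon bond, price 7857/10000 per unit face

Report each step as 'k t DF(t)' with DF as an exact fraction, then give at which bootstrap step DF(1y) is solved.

1 1 9797/10000
2 2 1863/2000
3 3 1769/2000
4 4 1711/2000
5 5 521/625
6 6 8109/10000
7 7 1989/2500
8 8 7857/10000
DF(1y) is solved at step 1

step 1 [1y] zero: DF = P = 9797/10000 ≈ 0.979700
step 2 [2y] zero: DF = P = 1863/2000 ≈ 0.931500
step 3 [3y] swap r/1=385/9319: DF=(1 − 385/9319·(0.979700+0.931500))/(1+385/9319) = 1769/2000 ≈ 0.884500
step 4 [4y] bond c/1=29/400: DF=(280053/250000 − 29/400·(0.979700+0.931500+0.884500))/(1+29/400) = 1711/2000 ≈ 0.855500
step 5 [5y] bond c/1=13/200: DF=(140639/125000 − 13/200·(0.979700+0.931500+0.884500+0.855500))/(1+13/200) = 521/625 ≈ 0.833600
step 6 [6y] bond c/1=31/400: DF=(4885267/4000000 − 31/400·(0.979700+0.931500+0.884500+0.855500+0.833600))/(1+31/400) = 8109/10000 ≈ 0.810900
step 7 [7y] zero: DF = P = 1989/2500 ≈ 0.795600
step 8 [8y] zero: DF = P = 7857/10000 ≈ 0.785700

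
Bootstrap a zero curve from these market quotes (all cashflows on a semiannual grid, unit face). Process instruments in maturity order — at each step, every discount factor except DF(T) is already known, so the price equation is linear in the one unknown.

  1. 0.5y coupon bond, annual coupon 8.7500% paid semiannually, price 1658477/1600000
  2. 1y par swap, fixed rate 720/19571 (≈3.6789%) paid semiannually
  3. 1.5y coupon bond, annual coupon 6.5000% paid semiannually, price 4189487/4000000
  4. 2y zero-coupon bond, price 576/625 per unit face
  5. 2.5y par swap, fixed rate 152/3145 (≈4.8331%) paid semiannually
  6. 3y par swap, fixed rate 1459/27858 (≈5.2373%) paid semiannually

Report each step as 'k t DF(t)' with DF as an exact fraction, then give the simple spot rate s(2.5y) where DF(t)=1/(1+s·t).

step 1 [0.5y] bond c/2=7/160: DF=(1658477/1600000 − 7/160·(0))/(1+7/160) = 9931/10000 ≈ 0.993100
step 2 [1y] swap r/2=360/19571: DF=(1 − 360/19571·(0.993100))/(1+360/19571) = 241/250 ≈ 0.964000
step 3 [1.5y] bond c/2=13/400: DF=(4189487/4000000 − 13/400·(0.993100+0.964000))/(1+13/400) = 1191/1250 ≈ 0.952800
step 4 [2y] zero: DF = P = 576/625 ≈ 0.921600
step 5 [2.5y] swap r/2=76/3145: DF=(1 − 76/3145·(0.993100+0.964000+0.952800+0.921600))/(1+76/3145) = 443/500 ≈ 0.886000
step 6 [3y] swap r/2=1459/55716: DF=(1 − 1459/55716·(0.993100+0.964000+0.952800+0.921600+0.886000))/(1+1459/55716) = 8541/10000 ≈ 0.854100

1 1/2 9931/10000
2 1 241/250
3 3/2 1191/1250
4 2 576/625
5 5/2 443/500
6 3 8541/10000
s(2.5y) = (1/(443/500) − 1)/(5/2) = 114/2215 ≈ 5.1467%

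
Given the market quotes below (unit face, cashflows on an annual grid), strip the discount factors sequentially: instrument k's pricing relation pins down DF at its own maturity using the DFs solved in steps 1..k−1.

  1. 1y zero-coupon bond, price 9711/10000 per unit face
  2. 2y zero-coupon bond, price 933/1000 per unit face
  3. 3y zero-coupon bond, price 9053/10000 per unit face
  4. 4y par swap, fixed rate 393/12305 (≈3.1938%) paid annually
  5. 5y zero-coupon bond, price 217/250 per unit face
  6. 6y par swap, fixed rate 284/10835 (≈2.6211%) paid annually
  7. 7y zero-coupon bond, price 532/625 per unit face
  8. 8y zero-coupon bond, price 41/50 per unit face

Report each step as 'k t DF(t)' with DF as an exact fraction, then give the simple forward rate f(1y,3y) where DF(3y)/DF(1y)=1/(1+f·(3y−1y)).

step 1 [1y] zero: DF = P = 9711/10000 ≈ 0.971100
step 2 [2y] zero: DF = P = 933/1000 ≈ 0.933000
step 3 [3y] zero: DF = P = 9053/10000 ≈ 0.905300
step 4 [4y] swap r/1=393/12305: DF=(1 − 393/12305·(0.971100+0.933000+0.905300))/(1+393/12305) = 8821/10000 ≈ 0.882100
step 5 [5y] zero: DF = P = 217/250 ≈ 0.868000
step 6 [6y] swap r/1=284/10835: DF=(1 − 284/10835·(0.971100+0.933000+0.905300+0.882100+0.868000))/(1+284/10835) = 429/500 ≈ 0.858000
step 7 [7y] zero: DF = P = 532/625 ≈ 0.851200
step 8 [8y] zero: DF = P = 41/50 ≈ 0.820000

1 1 9711/10000
2 2 933/1000
3 3 9053/10000
4 4 8821/10000
5 5 217/250
6 6 429/500
7 7 532/625
8 8 41/50
f(1y,3y) = ((9711/10000)/(9053/10000) − 1)/(2) = 329/9053 ≈ 3.6342%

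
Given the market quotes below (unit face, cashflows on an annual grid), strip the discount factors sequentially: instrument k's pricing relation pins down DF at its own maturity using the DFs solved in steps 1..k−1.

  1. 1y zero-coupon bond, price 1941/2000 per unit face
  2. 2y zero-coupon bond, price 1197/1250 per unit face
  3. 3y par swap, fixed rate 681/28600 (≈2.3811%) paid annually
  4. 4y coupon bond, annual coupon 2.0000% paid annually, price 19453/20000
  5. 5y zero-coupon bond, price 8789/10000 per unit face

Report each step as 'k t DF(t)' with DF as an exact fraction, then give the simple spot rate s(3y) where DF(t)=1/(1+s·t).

1 1 1941/2000
2 2 1197/1250
3 3 9319/10000
4 4 359/400
5 5 8789/10000
s(3y) = (1/(9319/10000) − 1)/(3) = 227/9319 ≈ 2.4359%

step 1 [1y] zero: DF = P = 1941/2000 ≈ 0.970500
step 2 [2y] zero: DF = P = 1197/1250 ≈ 0.957600
step 3 [3y] swap r/1=681/28600: DF=(1 − 681/28600·(0.970500+0.957600))/(1+681/28600) = 9319/10000 ≈ 0.931900
step 4 [4y] bond c/1=1/50: DF=(19453/20000 − 1/50·(0.970500+0.957600+0.931900))/(1+1/50) = 359/400 ≈ 0.897500
step 5 [5y] zero: DF = P = 8789/10000 ≈ 0.878900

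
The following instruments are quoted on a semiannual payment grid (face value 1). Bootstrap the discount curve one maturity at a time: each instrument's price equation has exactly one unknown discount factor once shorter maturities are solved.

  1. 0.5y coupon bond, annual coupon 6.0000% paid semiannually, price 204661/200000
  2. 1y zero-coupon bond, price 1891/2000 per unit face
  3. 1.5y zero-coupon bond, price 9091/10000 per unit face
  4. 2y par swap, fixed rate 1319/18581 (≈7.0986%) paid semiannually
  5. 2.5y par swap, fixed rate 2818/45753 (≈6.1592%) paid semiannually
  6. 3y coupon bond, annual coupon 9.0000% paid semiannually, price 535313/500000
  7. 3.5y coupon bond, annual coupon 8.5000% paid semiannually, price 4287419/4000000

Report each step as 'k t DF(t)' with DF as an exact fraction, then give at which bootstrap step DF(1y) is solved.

1 1/2 1987/2000
2 1 1891/2000
3 3/2 9091/10000
4 2 8681/10000
5 5/2 8591/10000
6 3 331/400
7 7/2 8079/10000
DF(1y) is solved at step 2

step 1 [0.5y] bond c/2=3/100: DF=(204661/200000 − 3/100·(0))/(1+3/100) = 1987/2000 ≈ 0.993500
step 2 [1y] zero: DF = P = 1891/2000 ≈ 0.945500
step 3 [1.5y] zero: DF = P = 9091/10000 ≈ 0.909100
step 4 [2y] swap r/2=1319/37162: DF=(1 − 1319/37162·(0.993500+0.945500+0.909100))/(1+1319/37162) = 8681/10000 ≈ 0.868100
step 5 [2.5y] swap r/2=1409/45753: DF=(1 − 1409/45753·(0.993500+0.945500+0.909100+0.868100))/(1+1409/45753) = 8591/10000 ≈ 0.859100
step 6 [3y] bond c/2=9/200: DF=(535313/500000 − 9/200·(0.993500+0.945500+0.909100+0.868100+0.859100))/(1+9/200) = 331/400 ≈ 0.827500
step 7 [3.5y] bond c/2=17/400: DF=(4287419/4000000 − 17/400·(0.993500+0.945500+0.909100+0.868100+0.859100+0.827500))/(1+17/400) = 8079/10000 ≈ 0.807900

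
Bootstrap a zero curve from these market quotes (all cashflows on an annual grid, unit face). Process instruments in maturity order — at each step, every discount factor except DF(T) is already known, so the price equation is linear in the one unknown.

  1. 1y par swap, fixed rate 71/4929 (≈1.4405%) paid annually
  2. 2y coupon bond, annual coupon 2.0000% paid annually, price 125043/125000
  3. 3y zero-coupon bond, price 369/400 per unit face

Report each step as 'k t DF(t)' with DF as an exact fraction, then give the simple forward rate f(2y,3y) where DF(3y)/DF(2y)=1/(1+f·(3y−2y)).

step 1 [1y] swap r/1=71/4929: DF=(1 − 71/4929·(0))/(1+71/4929) = 4929/5000 ≈ 0.985800
step 2 [2y] bond c/1=1/50: DF=(125043/125000 − 1/50·(0.985800))/(1+1/50) = 4807/5000 ≈ 0.961400
step 3 [3y] zero: DF = P = 369/400 ≈ 0.922500

1 1 4929/5000
2 2 4807/5000
3 3 369/400
f(2y,3y) = ((4807/5000)/(369/400) − 1)/(1) = 389/9225 ≈ 4.2168%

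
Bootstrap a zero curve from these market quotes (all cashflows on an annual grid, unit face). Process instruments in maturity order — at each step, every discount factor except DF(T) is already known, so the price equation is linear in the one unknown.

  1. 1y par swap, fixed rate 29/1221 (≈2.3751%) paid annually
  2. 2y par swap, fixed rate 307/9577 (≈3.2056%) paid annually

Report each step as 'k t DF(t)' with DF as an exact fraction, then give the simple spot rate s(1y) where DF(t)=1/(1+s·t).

step 1 [1y] swap r/1=29/1221: DF=(1 − 29/1221·(0))/(1+29/1221) = 1221/1250 ≈ 0.976800
step 2 [2y] swap r/1=307/9577: DF=(1 − 307/9577·(0.976800))/(1+307/9577) = 4693/5000 ≈ 0.938600

1 1 1221/1250
2 2 4693/5000
s(1y) = (1/(1221/1250) − 1)/(1) = 29/1221 ≈ 2.3751%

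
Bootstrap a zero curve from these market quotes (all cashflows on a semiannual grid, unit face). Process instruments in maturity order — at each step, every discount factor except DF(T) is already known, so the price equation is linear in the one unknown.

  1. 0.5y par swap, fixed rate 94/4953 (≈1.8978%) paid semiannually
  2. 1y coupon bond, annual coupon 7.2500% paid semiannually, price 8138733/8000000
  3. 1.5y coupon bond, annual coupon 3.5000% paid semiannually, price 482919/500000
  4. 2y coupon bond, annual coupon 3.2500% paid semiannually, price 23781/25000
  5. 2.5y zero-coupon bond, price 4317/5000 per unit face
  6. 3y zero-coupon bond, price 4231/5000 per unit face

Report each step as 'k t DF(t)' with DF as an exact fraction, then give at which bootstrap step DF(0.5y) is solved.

1 1/2 4953/5000
2 1 9471/10000
3 3/2 9159/10000
4 2 1113/1250
5 5/2 4317/5000
6 3 4231/5000
DF(0.5y) is solved at step 1

step 1 [0.5y] swap r/2=47/4953: DF=(1 − 47/4953·(0))/(1+47/4953) = 4953/5000 ≈ 0.990600
step 2 [1y] bond c/2=29/800: DF=(8138733/8000000 − 29/800·(0.990600))/(1+29/800) = 9471/10000 ≈ 0.947100
step 3 [1.5y] bond c/2=7/400: DF=(482919/500000 − 7/400·(0.990600+0.947100))/(1+7/400) = 9159/10000 ≈ 0.915900
step 4 [2y] bond c/2=13/800: DF=(23781/25000 − 13/800·(0.990600+0.947100+0.915900))/(1+13/800) = 1113/1250 ≈ 0.890400
step 5 [2.5y] zero: DF = P = 4317/5000 ≈ 0.863400
step 6 [3y] zero: DF = P = 4231/5000 ≈ 0.846200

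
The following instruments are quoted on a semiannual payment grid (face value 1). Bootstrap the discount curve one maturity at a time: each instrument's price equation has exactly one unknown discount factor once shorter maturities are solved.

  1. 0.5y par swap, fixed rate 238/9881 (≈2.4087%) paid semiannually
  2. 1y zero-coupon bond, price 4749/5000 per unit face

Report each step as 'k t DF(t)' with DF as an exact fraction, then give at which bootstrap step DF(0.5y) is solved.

1 1/2 9881/10000
2 1 4749/5000
DF(0.5y) is solved at step 1

step 1 [0.5y] swap r/2=119/9881: DF=(1 − 119/9881·(0))/(1+119/9881) = 9881/10000 ≈ 0.988100
step 2 [1y] zero: DF = P = 4749/5000 ≈ 0.949800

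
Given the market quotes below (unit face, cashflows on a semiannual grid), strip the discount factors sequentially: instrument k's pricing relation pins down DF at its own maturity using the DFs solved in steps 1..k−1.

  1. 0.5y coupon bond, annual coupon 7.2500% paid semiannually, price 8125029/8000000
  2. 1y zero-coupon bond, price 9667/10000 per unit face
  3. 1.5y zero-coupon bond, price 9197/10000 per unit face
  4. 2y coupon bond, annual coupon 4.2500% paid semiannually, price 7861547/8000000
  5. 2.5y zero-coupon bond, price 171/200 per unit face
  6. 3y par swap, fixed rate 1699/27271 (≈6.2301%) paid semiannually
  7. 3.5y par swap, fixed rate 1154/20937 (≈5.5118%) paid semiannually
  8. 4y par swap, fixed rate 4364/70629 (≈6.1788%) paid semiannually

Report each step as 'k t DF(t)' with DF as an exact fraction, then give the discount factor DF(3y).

step 1 [0.5y] bond c/2=29/800: DF=(8125029/8000000 − 29/800·(0))/(1+29/800) = 9801/10000 ≈ 0.980100
step 2 [1y] zero: DF = P = 9667/10000 ≈ 0.966700
step 3 [1.5y] zero: DF = P = 9197/10000 ≈ 0.919700
step 4 [2y] bond c/2=17/800: DF=(7861547/8000000 − 17/800·(0.980100+0.966700+0.919700))/(1+17/800) = 4513/5000 ≈ 0.902600
step 5 [2.5y] zero: DF = P = 171/200 ≈ 0.855000
step 6 [3y] swap r/2=1699/54542: DF=(1 − 1699/54542·(0.980100+0.966700+0.919700+0.902600+0.855000))/(1+1699/54542) = 8301/10000 ≈ 0.830100
step 7 [3.5y] swap r/2=577/20937: DF=(1 − 577/20937·(0.980100+0.966700+0.919700+0.902600+0.855000+0.830100))/(1+577/20937) = 8269/10000 ≈ 0.826900
step 8 [4y] swap r/2=2182/70629: DF=(1 − 2182/70629·(0.980100+0.966700+0.919700+0.902600+0.855000+0.830100+0.826900))/(1+2182/70629) = 3909/5000 ≈ 0.781800

1 1/2 9801/10000
2 1 9667/10000
3 3/2 9197/10000
4 2 4513/5000
5 5/2 171/200
6 3 8301/10000
7 7/2 8269/10000
8 4 3909/5000
DF(3y) = 8301/10000 ≈ 0.830100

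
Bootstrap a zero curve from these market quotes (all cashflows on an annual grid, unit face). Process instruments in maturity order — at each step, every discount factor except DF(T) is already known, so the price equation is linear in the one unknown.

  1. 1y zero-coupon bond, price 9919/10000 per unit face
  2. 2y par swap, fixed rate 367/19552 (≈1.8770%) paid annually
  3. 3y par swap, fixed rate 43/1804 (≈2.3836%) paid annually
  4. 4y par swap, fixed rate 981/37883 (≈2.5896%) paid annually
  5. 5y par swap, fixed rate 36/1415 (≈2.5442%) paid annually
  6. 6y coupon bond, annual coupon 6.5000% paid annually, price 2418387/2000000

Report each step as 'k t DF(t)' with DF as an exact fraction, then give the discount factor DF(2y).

1 1 9919/10000
2 2 9633/10000
3 3 582/625
4 4 9019/10000
5 5 2203/2500
6 6 1063/1250
DF(2y) = 9633/10000 ≈ 0.963300

step 1 [1y] zero: DF = P = 9919/10000 ≈ 0.991900
step 2 [2y] swap r/1=367/19552: DF=(1 − 367/19552·(0.991900))/(1+367/19552) = 9633/10000 ≈ 0.963300
step 3 [3y] swap r/1=43/1804: DF=(1 − 43/1804·(0.991900+0.963300))/(1+43/1804) = 582/625 ≈ 0.931200
step 4 [4y] swap r/1=981/37883: DF=(1 − 981/37883·(0.991900+0.963300+0.931200))/(1+981/37883) = 9019/10000 ≈ 0.901900
step 5 [5y] swap r/1=36/1415: DF=(1 − 36/1415·(0.991900+0.963300+0.931200+0.901900))/(1+36/1415) = 2203/2500 ≈ 0.881200
step 6 [6y] bond c/1=13/200: DF=(2418387/2000000 − 13/200·(0.991900+0.963300+0.931200+0.901900+0.881200))/(1+13/200) = 1063/1250 ≈ 0.850400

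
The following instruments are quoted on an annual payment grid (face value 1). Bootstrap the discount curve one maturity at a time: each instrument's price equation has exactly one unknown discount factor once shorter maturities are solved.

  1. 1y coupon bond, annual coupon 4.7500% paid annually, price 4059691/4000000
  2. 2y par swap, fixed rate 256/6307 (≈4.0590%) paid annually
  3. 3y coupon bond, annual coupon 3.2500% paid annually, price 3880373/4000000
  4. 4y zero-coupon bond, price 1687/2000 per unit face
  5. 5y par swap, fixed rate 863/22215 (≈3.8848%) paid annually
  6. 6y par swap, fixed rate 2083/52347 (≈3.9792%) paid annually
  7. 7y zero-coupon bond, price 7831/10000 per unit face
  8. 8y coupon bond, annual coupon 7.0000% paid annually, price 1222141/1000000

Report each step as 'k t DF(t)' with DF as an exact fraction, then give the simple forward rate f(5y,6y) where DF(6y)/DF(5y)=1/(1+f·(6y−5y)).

step 1 [1y] bond c/1=19/400: DF=(4059691/4000000 − 19/400·(0))/(1+19/400) = 9689/10000 ≈ 0.968900
step 2 [2y] swap r/1=256/6307: DF=(1 − 256/6307·(0.968900))/(1+256/6307) = 577/625 ≈ 0.923200
step 3 [3y] bond c/1=13/400: DF=(3880373/4000000 − 13/400·(0.968900+0.923200))/(1+13/400) = 22/25 ≈ 0.880000
step 4 [4y] zero: DF = P = 1687/2000 ≈ 0.843500
step 5 [5y] swap r/1=863/22215: DF=(1 − 863/22215·(0.968900+0.923200+0.880000+0.843500))/(1+863/22215) = 4137/5000 ≈ 0.827400
step 6 [6y] swap r/1=2083/52347: DF=(1 − 2083/52347·(0.968900+0.923200+0.880000+0.843500+0.827400))/(1+2083/52347) = 7917/10000 ≈ 0.791700
step 7 [7y] zero: DF = P = 7831/10000 ≈ 0.783100
step 8 [8y] bond c/1=7/100: DF=(1222141/1000000 − 7/100·(0.968900+0.923200+0.880000+0.843500+0.827400+0.791700+0.783100))/(1+7/100) = 1497/2000 ≈ 0.748500

1 1 9689/10000
2 2 577/625
3 3 22/25
4 4 1687/2000
5 5 4137/5000
6 6 7917/10000
7 7 7831/10000
8 8 1497/2000
f(5y,6y) = ((4137/5000)/(7917/10000) − 1)/(1) = 17/377 ≈ 4.5093%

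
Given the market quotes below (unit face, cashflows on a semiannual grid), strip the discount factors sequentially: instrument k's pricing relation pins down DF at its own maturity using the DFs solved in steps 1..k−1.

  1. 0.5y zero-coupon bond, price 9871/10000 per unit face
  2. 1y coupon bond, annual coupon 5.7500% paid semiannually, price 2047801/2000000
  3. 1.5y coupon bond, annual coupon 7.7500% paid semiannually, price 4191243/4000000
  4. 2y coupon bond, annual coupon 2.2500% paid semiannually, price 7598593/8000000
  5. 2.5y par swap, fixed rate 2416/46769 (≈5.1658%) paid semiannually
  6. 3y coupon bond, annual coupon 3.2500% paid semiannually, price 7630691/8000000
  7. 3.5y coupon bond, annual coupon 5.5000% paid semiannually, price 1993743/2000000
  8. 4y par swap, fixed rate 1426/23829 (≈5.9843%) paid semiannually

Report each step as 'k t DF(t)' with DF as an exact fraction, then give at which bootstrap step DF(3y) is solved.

step 1 [0.5y] zero: DF = P = 9871/10000 ≈ 0.987100
step 2 [1y] bond c/2=23/800: DF=(2047801/2000000 − 23/800·(0.987100))/(1+23/800) = 9677/10000 ≈ 0.967700
step 3 [1.5y] bond c/2=31/800: DF=(4191243/4000000 − 31/800·(0.987100+0.967700))/(1+31/800) = 4679/5000 ≈ 0.935800
step 4 [2y] bond c/2=9/800: DF=(7598593/8000000 − 9/800·(0.987100+0.967700+0.935800))/(1+9/800) = 9071/10000 ≈ 0.907100
step 5 [2.5y] swap r/2=1208/46769: DF=(1 − 1208/46769·(0.987100+0.967700+0.935800+0.907100))/(1+1208/46769) = 1099/1250 ≈ 0.879200
step 6 [3y] bond c/2=13/800: DF=(7630691/8000000 − 13/800·(0.987100+0.967700+0.935800+0.907100+0.879200))/(1+13/800) = 4319/5000 ≈ 0.863800
step 7 [3.5y] bond c/2=11/400: DF=(1993743/2000000 − 11/400·(0.987100+0.967700+0.935800+0.907100+0.879200+0.863800))/(1+11/400) = 8219/10000 ≈ 0.821900
step 8 [4y] swap r/2=713/23829: DF=(1 − 713/23829·(0.987100+0.967700+0.935800+0.907100+0.879200+0.863800+0.821900))/(1+713/23829) = 7861/10000 ≈ 0.786100

1 1/2 9871/10000
2 1 9677/10000
3 3/2 4679/5000
4 2 9071/10000
5 5/2 1099/1250
6 3 4319/5000
7 7/2 8219/10000
8 4 7861/10000
DF(3y) is solved at step 6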